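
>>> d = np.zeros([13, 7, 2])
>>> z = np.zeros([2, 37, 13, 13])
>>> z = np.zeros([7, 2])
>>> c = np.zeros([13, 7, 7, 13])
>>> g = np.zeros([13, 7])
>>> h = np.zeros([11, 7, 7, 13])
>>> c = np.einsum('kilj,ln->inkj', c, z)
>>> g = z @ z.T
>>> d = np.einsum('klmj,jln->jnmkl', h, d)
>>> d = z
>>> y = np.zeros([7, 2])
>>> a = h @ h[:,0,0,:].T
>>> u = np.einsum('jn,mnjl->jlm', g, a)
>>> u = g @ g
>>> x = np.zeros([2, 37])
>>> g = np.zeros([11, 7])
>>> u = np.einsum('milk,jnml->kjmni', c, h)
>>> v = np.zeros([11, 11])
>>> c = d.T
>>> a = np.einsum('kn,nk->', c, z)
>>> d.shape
(7, 2)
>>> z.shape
(7, 2)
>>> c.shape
(2, 7)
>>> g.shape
(11, 7)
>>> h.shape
(11, 7, 7, 13)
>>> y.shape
(7, 2)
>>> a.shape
()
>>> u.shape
(13, 11, 7, 7, 2)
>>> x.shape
(2, 37)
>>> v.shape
(11, 11)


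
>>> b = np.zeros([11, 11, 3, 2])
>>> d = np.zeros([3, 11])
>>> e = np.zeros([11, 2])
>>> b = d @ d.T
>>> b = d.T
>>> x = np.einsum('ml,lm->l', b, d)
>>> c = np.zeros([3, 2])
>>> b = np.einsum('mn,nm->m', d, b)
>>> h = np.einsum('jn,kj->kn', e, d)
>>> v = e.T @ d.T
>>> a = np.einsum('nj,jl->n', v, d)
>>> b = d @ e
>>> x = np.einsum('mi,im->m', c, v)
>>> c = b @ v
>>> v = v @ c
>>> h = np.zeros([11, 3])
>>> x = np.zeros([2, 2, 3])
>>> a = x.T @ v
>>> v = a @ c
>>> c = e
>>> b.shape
(3, 2)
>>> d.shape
(3, 11)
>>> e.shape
(11, 2)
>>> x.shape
(2, 2, 3)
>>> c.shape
(11, 2)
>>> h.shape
(11, 3)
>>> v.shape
(3, 2, 3)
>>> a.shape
(3, 2, 3)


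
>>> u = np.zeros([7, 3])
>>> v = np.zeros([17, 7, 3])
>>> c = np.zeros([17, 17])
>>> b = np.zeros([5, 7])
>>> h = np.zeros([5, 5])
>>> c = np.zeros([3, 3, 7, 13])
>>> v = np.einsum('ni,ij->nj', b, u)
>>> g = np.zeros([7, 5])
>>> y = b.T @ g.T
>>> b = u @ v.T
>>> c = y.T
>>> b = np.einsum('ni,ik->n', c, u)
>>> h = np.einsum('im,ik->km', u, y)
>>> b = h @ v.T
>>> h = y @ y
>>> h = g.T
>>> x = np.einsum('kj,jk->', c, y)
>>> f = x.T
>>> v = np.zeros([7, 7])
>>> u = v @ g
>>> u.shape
(7, 5)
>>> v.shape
(7, 7)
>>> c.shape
(7, 7)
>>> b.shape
(7, 5)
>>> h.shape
(5, 7)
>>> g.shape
(7, 5)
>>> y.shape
(7, 7)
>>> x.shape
()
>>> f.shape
()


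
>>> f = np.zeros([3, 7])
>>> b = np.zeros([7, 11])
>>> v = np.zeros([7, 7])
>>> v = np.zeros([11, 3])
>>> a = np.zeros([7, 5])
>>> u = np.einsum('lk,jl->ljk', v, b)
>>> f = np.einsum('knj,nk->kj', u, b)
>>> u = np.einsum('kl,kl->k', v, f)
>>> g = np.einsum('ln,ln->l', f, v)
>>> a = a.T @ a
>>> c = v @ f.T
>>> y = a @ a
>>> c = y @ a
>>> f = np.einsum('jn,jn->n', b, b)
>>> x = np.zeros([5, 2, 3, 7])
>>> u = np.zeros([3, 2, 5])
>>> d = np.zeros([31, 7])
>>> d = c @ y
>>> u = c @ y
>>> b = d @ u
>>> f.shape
(11,)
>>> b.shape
(5, 5)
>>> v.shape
(11, 3)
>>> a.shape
(5, 5)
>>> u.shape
(5, 5)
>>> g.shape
(11,)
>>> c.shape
(5, 5)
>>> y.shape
(5, 5)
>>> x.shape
(5, 2, 3, 7)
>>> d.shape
(5, 5)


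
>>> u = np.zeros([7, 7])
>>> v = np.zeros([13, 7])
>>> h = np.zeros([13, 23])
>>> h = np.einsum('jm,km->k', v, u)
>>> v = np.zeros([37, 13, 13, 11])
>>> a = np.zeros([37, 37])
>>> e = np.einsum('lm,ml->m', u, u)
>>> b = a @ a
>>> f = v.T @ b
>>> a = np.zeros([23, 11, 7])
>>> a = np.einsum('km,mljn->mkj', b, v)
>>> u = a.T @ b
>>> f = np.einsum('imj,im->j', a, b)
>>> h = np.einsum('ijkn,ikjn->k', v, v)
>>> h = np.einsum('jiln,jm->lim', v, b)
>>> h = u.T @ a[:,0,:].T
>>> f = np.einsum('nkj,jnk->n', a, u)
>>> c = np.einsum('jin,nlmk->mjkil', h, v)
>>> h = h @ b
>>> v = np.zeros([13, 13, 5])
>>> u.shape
(13, 37, 37)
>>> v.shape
(13, 13, 5)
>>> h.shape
(37, 37, 37)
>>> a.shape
(37, 37, 13)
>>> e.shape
(7,)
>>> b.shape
(37, 37)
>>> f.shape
(37,)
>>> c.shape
(13, 37, 11, 37, 13)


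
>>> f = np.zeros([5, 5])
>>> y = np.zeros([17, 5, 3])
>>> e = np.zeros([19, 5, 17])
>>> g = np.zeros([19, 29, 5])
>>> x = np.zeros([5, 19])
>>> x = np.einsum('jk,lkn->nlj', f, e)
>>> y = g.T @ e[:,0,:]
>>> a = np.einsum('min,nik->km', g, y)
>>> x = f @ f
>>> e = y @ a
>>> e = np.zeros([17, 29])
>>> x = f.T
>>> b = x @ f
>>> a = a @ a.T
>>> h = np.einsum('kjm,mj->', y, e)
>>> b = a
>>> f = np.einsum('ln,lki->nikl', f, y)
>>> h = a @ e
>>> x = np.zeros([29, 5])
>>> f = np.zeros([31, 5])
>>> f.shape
(31, 5)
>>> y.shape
(5, 29, 17)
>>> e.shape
(17, 29)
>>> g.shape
(19, 29, 5)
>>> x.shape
(29, 5)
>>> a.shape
(17, 17)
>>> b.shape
(17, 17)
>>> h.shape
(17, 29)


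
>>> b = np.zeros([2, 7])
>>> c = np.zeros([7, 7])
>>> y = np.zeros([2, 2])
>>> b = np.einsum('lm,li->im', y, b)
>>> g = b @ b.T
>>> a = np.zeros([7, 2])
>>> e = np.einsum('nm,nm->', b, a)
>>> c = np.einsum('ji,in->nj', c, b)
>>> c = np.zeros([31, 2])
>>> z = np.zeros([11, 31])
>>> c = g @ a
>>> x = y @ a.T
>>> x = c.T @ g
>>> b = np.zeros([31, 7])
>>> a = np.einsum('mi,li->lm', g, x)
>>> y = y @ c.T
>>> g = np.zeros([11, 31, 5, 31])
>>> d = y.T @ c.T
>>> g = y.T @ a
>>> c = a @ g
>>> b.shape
(31, 7)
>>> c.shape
(2, 7)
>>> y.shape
(2, 7)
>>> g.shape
(7, 7)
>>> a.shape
(2, 7)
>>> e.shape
()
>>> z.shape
(11, 31)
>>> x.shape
(2, 7)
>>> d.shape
(7, 7)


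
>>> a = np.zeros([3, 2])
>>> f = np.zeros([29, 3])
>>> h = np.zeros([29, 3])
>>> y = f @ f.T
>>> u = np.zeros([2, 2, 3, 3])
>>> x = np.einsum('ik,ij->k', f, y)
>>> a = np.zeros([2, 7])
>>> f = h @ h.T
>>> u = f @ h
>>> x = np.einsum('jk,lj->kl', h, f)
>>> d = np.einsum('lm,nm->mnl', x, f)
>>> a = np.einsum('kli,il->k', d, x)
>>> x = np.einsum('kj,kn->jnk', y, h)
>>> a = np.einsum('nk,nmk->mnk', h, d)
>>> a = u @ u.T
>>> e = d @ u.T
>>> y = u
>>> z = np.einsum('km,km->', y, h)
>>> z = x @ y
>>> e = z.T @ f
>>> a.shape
(29, 29)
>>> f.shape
(29, 29)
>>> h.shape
(29, 3)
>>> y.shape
(29, 3)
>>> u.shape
(29, 3)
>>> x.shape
(29, 3, 29)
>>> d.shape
(29, 29, 3)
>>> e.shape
(3, 3, 29)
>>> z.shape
(29, 3, 3)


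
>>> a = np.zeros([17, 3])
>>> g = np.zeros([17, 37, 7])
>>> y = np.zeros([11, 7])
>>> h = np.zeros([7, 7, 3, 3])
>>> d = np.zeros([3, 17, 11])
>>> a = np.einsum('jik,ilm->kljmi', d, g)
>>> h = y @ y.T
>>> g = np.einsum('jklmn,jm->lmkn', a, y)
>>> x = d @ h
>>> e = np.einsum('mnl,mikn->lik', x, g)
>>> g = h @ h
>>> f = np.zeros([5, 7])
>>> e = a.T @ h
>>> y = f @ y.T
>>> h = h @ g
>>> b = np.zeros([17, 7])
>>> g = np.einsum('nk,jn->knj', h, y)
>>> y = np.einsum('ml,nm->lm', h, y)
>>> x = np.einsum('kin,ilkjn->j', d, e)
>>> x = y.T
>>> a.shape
(11, 37, 3, 7, 17)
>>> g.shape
(11, 11, 5)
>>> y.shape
(11, 11)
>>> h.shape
(11, 11)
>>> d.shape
(3, 17, 11)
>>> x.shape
(11, 11)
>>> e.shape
(17, 7, 3, 37, 11)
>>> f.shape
(5, 7)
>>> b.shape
(17, 7)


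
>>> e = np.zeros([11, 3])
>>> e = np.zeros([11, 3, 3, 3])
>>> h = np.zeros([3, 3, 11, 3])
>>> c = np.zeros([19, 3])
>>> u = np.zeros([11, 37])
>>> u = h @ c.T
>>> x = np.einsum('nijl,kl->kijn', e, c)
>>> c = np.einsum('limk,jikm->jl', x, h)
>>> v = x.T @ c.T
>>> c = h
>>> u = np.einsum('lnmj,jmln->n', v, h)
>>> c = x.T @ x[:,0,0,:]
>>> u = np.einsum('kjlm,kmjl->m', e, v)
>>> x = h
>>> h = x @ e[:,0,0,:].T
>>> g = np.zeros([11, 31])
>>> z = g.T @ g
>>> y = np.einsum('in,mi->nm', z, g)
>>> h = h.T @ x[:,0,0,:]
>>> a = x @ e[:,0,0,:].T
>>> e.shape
(11, 3, 3, 3)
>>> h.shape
(11, 11, 3, 3)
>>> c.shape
(11, 3, 3, 11)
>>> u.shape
(3,)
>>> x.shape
(3, 3, 11, 3)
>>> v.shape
(11, 3, 3, 3)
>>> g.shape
(11, 31)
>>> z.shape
(31, 31)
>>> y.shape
(31, 11)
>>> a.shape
(3, 3, 11, 11)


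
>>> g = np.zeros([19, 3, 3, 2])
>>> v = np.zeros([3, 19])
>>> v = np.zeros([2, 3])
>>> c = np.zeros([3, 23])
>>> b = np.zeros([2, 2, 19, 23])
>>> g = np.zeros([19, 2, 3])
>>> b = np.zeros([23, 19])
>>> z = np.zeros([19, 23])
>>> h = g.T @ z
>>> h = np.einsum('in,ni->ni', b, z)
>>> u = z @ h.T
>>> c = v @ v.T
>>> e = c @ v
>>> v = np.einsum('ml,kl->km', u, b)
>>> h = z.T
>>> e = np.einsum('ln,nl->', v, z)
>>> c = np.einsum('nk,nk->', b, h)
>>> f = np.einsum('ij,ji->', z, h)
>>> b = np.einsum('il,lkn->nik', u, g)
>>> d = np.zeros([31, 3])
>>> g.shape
(19, 2, 3)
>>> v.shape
(23, 19)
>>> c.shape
()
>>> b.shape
(3, 19, 2)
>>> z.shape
(19, 23)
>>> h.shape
(23, 19)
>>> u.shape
(19, 19)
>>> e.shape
()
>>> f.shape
()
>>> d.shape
(31, 3)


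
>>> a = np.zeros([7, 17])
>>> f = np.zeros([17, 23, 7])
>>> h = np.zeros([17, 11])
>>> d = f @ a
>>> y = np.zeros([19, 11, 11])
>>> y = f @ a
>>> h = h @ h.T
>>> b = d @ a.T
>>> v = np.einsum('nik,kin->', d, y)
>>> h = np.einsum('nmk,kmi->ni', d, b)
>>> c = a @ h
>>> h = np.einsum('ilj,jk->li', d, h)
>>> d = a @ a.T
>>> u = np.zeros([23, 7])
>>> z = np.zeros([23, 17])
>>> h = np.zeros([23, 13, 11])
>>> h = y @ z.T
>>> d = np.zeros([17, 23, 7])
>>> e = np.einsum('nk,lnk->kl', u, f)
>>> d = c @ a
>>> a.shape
(7, 17)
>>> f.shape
(17, 23, 7)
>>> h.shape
(17, 23, 23)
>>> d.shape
(7, 17)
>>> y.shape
(17, 23, 17)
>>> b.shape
(17, 23, 7)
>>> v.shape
()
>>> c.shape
(7, 7)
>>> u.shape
(23, 7)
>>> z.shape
(23, 17)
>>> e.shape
(7, 17)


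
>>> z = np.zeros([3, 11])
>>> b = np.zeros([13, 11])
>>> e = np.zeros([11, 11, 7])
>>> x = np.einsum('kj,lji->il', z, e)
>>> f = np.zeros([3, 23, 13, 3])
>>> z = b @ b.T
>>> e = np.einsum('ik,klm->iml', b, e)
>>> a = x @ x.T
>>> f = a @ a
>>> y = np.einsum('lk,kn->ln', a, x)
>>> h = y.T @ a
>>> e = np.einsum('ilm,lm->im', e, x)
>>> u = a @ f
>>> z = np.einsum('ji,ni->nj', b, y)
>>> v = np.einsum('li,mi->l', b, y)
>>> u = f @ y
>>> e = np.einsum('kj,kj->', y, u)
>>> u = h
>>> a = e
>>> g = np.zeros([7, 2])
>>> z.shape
(7, 13)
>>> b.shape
(13, 11)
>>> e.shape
()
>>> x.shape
(7, 11)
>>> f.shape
(7, 7)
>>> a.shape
()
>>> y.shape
(7, 11)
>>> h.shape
(11, 7)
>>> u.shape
(11, 7)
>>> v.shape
(13,)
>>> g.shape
(7, 2)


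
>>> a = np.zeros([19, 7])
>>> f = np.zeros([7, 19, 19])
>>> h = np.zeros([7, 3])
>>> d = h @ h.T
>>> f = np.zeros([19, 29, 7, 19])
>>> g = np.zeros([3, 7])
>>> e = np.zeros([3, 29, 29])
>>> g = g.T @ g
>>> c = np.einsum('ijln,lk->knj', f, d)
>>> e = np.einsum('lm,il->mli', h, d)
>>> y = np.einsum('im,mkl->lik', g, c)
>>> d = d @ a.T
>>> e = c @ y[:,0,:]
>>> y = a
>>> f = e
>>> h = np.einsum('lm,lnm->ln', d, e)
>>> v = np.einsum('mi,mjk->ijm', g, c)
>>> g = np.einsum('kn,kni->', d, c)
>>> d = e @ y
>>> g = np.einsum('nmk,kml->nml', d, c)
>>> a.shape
(19, 7)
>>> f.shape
(7, 19, 19)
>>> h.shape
(7, 19)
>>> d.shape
(7, 19, 7)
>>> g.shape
(7, 19, 29)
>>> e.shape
(7, 19, 19)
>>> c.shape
(7, 19, 29)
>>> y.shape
(19, 7)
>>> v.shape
(7, 19, 7)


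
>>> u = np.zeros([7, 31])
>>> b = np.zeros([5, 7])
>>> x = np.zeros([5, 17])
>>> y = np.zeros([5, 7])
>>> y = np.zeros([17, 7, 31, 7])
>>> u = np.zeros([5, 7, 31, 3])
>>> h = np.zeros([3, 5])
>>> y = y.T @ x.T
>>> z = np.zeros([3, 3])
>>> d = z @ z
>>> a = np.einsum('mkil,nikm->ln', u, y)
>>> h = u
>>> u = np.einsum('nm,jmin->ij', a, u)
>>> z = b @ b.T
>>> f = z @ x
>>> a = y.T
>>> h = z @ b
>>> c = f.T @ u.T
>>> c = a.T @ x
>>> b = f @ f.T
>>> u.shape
(31, 5)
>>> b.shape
(5, 5)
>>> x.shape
(5, 17)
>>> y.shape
(7, 31, 7, 5)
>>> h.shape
(5, 7)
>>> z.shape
(5, 5)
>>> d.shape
(3, 3)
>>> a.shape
(5, 7, 31, 7)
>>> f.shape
(5, 17)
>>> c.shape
(7, 31, 7, 17)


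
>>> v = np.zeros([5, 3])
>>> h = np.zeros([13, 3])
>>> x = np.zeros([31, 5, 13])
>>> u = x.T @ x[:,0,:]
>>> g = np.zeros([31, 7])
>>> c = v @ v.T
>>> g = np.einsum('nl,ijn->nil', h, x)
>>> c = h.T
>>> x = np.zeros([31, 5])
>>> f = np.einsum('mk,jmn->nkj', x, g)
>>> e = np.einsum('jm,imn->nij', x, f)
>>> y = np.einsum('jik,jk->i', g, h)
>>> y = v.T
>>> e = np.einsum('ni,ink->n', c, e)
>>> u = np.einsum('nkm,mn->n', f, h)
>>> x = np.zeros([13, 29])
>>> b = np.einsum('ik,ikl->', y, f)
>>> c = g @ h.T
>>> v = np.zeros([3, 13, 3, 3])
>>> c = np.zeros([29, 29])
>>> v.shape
(3, 13, 3, 3)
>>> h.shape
(13, 3)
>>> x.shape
(13, 29)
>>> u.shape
(3,)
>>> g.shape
(13, 31, 3)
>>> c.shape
(29, 29)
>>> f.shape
(3, 5, 13)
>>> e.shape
(3,)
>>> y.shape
(3, 5)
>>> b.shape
()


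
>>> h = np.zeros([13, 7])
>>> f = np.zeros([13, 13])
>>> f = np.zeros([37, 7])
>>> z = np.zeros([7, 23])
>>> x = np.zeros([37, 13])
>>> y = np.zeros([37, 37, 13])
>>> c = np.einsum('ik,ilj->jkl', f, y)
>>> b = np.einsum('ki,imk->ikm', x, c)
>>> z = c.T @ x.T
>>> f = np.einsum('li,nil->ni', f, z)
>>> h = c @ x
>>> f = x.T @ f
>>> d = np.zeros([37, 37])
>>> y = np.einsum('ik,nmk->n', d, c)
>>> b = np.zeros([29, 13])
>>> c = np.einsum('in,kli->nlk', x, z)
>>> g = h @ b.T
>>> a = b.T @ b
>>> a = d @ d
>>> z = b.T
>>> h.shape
(13, 7, 13)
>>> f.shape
(13, 7)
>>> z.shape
(13, 29)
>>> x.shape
(37, 13)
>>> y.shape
(13,)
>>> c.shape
(13, 7, 37)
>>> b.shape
(29, 13)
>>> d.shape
(37, 37)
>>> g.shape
(13, 7, 29)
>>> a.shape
(37, 37)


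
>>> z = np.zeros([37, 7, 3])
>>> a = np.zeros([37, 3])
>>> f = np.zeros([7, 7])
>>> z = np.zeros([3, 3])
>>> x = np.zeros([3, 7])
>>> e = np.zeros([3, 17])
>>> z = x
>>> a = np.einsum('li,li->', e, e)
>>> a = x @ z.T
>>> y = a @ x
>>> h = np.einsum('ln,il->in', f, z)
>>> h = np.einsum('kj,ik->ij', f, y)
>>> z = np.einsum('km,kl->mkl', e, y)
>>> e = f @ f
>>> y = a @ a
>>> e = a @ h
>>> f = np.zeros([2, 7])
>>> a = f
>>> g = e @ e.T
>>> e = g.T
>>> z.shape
(17, 3, 7)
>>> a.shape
(2, 7)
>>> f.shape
(2, 7)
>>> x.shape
(3, 7)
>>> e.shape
(3, 3)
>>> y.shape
(3, 3)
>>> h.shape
(3, 7)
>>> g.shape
(3, 3)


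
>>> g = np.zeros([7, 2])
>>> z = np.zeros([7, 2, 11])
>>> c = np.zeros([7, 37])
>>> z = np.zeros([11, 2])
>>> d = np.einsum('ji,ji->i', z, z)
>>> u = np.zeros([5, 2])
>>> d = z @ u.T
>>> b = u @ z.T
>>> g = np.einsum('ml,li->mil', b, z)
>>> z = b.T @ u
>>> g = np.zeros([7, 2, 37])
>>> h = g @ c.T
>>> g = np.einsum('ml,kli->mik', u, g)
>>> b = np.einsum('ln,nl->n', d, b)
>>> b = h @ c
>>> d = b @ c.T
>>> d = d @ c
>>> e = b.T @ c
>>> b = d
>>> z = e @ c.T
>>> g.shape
(5, 37, 7)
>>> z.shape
(37, 2, 7)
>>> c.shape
(7, 37)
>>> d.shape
(7, 2, 37)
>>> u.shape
(5, 2)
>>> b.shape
(7, 2, 37)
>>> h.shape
(7, 2, 7)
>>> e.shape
(37, 2, 37)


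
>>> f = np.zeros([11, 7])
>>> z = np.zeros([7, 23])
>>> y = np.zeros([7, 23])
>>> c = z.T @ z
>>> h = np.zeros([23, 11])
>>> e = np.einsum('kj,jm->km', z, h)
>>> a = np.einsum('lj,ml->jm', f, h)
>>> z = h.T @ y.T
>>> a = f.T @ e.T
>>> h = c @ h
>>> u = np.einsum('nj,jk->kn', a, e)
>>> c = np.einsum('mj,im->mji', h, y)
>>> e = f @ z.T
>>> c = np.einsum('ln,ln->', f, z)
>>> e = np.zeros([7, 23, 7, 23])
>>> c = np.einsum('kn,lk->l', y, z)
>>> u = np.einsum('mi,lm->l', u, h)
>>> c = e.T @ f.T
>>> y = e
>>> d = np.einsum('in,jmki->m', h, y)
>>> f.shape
(11, 7)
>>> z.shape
(11, 7)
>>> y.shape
(7, 23, 7, 23)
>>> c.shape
(23, 7, 23, 11)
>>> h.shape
(23, 11)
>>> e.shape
(7, 23, 7, 23)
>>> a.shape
(7, 7)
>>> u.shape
(23,)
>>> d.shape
(23,)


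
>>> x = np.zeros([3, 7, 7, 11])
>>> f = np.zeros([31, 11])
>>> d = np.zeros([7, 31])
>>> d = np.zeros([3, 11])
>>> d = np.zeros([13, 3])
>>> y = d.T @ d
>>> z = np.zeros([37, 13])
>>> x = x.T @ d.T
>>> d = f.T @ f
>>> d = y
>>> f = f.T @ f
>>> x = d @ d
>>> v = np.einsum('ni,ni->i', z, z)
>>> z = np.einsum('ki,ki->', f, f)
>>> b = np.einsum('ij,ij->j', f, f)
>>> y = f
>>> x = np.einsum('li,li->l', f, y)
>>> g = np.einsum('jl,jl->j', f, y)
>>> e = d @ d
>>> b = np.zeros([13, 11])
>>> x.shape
(11,)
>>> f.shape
(11, 11)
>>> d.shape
(3, 3)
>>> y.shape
(11, 11)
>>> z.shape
()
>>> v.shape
(13,)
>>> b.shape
(13, 11)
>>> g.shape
(11,)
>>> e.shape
(3, 3)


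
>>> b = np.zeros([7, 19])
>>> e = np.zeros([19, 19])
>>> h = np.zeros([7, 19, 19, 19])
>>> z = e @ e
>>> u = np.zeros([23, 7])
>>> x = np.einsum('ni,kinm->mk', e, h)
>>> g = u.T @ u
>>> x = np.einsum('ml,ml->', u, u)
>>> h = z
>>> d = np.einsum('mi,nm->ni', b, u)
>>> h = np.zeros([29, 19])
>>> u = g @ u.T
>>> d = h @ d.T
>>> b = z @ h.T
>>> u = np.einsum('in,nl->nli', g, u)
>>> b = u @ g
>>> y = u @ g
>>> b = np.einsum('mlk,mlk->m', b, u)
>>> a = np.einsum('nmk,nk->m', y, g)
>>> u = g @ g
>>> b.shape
(7,)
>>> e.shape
(19, 19)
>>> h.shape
(29, 19)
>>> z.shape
(19, 19)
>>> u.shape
(7, 7)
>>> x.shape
()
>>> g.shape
(7, 7)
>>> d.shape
(29, 23)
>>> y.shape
(7, 23, 7)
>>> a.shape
(23,)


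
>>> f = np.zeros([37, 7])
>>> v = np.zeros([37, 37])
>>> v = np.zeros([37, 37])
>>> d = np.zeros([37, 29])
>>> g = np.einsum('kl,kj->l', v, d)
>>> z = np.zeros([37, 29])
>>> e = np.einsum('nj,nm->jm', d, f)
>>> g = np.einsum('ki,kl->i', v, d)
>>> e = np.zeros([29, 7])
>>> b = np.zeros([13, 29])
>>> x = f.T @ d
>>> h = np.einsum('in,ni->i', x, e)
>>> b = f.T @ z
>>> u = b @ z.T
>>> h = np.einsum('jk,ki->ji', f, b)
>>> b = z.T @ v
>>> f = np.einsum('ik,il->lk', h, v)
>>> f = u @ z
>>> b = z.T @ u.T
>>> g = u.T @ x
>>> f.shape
(7, 29)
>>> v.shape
(37, 37)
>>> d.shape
(37, 29)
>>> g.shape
(37, 29)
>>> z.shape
(37, 29)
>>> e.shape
(29, 7)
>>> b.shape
(29, 7)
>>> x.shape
(7, 29)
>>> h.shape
(37, 29)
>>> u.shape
(7, 37)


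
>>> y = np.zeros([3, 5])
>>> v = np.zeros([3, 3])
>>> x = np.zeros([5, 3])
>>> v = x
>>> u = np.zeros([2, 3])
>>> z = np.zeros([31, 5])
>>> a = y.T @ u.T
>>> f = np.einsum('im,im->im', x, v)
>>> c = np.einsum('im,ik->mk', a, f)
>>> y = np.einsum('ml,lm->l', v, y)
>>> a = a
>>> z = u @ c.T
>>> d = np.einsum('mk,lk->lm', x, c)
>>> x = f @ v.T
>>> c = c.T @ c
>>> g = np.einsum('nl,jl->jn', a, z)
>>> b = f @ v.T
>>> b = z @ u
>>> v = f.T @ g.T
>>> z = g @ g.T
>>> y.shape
(3,)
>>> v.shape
(3, 2)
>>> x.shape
(5, 5)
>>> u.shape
(2, 3)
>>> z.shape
(2, 2)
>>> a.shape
(5, 2)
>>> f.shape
(5, 3)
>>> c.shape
(3, 3)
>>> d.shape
(2, 5)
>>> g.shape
(2, 5)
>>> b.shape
(2, 3)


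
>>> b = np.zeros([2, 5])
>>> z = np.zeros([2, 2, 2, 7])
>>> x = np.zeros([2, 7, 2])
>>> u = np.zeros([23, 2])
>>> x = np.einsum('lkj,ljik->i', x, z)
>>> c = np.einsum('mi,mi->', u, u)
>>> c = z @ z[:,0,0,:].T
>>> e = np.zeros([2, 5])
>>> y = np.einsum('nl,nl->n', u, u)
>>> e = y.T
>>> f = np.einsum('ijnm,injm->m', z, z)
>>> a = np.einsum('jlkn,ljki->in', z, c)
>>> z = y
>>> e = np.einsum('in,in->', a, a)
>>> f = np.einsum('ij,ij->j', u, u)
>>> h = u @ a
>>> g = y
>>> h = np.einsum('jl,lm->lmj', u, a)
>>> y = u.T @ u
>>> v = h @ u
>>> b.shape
(2, 5)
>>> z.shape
(23,)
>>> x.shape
(2,)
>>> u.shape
(23, 2)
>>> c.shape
(2, 2, 2, 2)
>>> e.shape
()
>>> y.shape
(2, 2)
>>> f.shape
(2,)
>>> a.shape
(2, 7)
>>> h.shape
(2, 7, 23)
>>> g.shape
(23,)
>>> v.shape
(2, 7, 2)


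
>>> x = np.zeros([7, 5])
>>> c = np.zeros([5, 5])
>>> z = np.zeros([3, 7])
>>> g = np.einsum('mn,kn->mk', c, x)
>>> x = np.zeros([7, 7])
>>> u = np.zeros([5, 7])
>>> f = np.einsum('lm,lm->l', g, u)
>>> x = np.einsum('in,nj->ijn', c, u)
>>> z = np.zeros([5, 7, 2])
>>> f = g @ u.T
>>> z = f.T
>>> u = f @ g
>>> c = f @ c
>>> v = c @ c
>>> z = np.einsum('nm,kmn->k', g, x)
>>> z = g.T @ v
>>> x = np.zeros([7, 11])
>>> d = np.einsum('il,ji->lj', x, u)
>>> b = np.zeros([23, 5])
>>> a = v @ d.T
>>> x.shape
(7, 11)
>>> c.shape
(5, 5)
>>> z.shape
(7, 5)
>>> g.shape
(5, 7)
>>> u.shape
(5, 7)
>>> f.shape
(5, 5)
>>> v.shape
(5, 5)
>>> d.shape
(11, 5)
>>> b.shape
(23, 5)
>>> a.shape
(5, 11)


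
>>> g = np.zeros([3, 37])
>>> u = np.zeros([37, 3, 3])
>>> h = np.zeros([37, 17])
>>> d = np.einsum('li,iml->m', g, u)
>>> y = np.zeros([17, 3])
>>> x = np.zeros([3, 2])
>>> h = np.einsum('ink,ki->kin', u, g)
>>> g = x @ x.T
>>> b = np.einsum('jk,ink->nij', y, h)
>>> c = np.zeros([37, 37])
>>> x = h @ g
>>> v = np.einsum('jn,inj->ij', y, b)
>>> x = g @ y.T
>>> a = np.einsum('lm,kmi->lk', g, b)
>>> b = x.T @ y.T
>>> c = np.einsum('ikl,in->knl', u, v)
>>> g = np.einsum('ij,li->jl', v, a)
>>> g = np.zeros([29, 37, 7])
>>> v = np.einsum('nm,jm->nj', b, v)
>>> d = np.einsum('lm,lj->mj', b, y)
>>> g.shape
(29, 37, 7)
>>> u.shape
(37, 3, 3)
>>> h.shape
(3, 37, 3)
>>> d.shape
(17, 3)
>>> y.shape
(17, 3)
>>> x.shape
(3, 17)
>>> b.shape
(17, 17)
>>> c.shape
(3, 17, 3)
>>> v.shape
(17, 37)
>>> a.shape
(3, 37)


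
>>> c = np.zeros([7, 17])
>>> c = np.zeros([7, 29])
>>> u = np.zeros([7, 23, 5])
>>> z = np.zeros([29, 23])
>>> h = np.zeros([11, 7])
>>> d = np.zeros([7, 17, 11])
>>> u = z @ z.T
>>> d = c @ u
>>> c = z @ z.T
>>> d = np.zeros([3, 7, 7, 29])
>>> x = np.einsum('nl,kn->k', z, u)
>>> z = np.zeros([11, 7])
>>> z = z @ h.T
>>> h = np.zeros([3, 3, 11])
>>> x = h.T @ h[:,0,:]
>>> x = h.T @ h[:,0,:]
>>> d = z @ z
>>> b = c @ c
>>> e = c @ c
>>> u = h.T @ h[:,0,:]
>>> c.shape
(29, 29)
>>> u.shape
(11, 3, 11)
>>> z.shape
(11, 11)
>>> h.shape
(3, 3, 11)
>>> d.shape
(11, 11)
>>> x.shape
(11, 3, 11)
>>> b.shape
(29, 29)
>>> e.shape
(29, 29)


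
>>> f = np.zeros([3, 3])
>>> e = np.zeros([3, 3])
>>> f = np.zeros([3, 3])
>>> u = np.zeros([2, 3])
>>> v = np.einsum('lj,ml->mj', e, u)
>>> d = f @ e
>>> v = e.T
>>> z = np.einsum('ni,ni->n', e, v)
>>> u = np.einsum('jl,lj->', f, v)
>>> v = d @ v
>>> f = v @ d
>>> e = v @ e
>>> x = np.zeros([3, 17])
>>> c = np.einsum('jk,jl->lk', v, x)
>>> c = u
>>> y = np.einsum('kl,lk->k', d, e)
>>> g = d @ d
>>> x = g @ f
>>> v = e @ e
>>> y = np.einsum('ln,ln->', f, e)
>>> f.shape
(3, 3)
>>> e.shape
(3, 3)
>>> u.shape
()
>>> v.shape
(3, 3)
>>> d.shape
(3, 3)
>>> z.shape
(3,)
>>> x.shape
(3, 3)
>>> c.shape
()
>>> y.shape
()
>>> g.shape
(3, 3)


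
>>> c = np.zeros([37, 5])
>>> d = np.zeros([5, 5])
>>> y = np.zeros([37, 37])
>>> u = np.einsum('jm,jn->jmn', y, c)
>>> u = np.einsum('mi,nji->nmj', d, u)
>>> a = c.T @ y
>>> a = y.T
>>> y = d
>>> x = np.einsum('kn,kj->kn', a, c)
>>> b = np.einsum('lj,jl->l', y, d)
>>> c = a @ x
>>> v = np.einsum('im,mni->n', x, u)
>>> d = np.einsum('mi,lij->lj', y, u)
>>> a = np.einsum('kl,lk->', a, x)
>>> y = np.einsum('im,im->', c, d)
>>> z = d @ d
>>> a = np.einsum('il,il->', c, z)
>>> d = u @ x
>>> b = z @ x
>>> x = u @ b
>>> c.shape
(37, 37)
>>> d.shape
(37, 5, 37)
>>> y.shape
()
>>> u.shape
(37, 5, 37)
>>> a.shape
()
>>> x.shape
(37, 5, 37)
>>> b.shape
(37, 37)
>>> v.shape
(5,)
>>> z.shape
(37, 37)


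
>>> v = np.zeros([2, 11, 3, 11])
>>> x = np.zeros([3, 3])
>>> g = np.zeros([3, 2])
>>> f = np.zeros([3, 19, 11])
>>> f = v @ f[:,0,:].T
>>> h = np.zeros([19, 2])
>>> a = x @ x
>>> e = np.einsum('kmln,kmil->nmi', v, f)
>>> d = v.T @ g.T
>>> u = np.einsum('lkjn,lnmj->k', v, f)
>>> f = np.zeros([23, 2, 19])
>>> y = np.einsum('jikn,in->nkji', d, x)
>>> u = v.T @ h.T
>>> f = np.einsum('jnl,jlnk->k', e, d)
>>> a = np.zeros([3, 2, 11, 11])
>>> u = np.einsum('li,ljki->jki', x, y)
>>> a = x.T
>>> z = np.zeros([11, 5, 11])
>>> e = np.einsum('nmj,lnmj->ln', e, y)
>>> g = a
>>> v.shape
(2, 11, 3, 11)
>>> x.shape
(3, 3)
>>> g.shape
(3, 3)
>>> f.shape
(3,)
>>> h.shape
(19, 2)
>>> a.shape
(3, 3)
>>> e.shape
(3, 11)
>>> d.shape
(11, 3, 11, 3)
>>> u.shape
(11, 11, 3)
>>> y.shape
(3, 11, 11, 3)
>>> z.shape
(11, 5, 11)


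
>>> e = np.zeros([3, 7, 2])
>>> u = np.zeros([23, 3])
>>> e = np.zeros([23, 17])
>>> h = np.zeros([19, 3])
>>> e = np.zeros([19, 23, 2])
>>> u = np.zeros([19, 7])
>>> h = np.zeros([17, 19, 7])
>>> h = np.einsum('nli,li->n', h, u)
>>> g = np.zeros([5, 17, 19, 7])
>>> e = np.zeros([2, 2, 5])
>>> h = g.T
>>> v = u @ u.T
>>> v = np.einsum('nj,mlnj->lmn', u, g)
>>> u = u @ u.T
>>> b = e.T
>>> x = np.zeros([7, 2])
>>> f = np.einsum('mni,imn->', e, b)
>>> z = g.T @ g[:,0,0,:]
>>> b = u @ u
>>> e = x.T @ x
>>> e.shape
(2, 2)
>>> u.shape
(19, 19)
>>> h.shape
(7, 19, 17, 5)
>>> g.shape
(5, 17, 19, 7)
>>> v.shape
(17, 5, 19)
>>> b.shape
(19, 19)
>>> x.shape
(7, 2)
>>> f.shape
()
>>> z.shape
(7, 19, 17, 7)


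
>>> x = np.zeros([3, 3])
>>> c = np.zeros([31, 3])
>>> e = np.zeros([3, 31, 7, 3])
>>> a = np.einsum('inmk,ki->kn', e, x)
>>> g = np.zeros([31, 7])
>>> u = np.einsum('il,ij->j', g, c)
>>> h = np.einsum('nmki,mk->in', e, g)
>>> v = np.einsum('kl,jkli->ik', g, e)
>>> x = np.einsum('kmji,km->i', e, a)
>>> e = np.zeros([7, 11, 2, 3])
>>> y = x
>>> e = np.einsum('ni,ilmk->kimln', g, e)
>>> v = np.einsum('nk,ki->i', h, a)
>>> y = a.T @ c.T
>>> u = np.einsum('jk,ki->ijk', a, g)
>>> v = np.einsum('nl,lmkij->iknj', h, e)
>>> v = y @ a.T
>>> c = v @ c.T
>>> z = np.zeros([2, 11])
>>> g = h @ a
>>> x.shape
(3,)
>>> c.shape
(31, 31)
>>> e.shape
(3, 7, 2, 11, 31)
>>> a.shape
(3, 31)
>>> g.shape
(3, 31)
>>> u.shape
(7, 3, 31)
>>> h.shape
(3, 3)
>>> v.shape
(31, 3)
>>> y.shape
(31, 31)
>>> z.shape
(2, 11)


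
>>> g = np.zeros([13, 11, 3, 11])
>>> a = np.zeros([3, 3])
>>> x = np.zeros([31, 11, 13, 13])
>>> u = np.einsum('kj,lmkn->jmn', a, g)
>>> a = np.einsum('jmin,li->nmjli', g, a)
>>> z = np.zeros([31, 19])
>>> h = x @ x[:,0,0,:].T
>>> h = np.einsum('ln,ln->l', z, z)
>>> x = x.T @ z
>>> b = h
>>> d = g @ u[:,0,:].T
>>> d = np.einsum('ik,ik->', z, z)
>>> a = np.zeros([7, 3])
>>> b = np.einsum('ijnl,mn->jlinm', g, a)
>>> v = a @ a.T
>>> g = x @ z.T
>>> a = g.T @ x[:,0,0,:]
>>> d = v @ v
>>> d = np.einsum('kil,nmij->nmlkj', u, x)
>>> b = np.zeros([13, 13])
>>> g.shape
(13, 13, 11, 31)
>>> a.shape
(31, 11, 13, 19)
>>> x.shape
(13, 13, 11, 19)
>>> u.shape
(3, 11, 11)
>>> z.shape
(31, 19)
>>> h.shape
(31,)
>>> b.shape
(13, 13)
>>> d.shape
(13, 13, 11, 3, 19)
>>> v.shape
(7, 7)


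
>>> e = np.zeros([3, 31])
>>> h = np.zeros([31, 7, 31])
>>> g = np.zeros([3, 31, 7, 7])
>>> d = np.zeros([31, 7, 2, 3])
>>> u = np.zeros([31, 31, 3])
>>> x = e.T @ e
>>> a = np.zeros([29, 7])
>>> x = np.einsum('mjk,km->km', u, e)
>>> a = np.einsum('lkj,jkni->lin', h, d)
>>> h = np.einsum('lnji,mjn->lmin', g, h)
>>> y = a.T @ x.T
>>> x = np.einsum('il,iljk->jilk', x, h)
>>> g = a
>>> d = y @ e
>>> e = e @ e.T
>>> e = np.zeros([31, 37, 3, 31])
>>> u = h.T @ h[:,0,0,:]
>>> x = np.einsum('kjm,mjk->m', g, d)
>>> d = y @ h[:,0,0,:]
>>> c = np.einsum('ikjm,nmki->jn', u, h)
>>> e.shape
(31, 37, 3, 31)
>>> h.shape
(3, 31, 7, 31)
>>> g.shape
(31, 3, 2)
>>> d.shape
(2, 3, 31)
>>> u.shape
(31, 7, 31, 31)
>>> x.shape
(2,)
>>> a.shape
(31, 3, 2)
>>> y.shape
(2, 3, 3)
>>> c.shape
(31, 3)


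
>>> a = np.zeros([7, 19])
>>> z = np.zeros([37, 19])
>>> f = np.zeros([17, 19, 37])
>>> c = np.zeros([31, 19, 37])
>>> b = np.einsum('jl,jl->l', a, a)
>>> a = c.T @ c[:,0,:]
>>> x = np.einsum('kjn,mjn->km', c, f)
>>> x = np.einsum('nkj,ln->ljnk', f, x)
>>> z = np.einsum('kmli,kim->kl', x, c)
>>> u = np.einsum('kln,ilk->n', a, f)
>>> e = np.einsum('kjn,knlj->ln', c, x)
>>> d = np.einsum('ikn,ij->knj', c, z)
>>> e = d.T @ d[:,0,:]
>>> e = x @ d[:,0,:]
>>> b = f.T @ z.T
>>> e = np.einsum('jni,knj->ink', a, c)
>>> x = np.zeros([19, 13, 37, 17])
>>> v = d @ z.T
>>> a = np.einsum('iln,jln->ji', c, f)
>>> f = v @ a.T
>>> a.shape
(17, 31)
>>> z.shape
(31, 17)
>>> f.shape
(19, 37, 17)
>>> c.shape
(31, 19, 37)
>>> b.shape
(37, 19, 31)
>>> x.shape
(19, 13, 37, 17)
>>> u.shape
(37,)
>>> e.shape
(37, 19, 31)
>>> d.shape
(19, 37, 17)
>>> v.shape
(19, 37, 31)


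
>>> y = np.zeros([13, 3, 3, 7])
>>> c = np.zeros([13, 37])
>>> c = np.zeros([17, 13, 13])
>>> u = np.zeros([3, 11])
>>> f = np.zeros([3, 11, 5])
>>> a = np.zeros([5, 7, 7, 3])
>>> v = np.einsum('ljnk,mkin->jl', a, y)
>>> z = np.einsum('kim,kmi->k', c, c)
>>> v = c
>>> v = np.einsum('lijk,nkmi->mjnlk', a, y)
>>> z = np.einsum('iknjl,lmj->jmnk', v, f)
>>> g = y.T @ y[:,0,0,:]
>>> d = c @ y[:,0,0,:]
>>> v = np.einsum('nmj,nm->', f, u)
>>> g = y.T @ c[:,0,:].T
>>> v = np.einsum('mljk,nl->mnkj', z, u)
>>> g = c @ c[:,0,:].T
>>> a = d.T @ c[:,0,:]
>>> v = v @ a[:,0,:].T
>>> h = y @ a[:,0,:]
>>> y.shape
(13, 3, 3, 7)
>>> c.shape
(17, 13, 13)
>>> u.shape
(3, 11)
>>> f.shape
(3, 11, 5)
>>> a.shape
(7, 13, 13)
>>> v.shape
(5, 3, 7, 7)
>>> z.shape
(5, 11, 13, 7)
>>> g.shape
(17, 13, 17)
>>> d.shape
(17, 13, 7)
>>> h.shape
(13, 3, 3, 13)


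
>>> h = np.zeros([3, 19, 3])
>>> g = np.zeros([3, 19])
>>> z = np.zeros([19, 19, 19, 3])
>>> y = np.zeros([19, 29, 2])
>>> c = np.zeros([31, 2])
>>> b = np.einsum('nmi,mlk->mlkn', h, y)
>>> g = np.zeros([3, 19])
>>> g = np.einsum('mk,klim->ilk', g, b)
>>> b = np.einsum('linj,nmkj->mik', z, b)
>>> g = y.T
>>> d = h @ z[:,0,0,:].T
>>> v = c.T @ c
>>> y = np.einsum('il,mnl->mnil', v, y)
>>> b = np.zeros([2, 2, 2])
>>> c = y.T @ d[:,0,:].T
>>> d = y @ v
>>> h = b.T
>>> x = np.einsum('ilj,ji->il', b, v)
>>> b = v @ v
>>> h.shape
(2, 2, 2)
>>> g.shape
(2, 29, 19)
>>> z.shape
(19, 19, 19, 3)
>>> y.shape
(19, 29, 2, 2)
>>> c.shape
(2, 2, 29, 3)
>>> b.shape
(2, 2)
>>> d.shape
(19, 29, 2, 2)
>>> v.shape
(2, 2)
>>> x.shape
(2, 2)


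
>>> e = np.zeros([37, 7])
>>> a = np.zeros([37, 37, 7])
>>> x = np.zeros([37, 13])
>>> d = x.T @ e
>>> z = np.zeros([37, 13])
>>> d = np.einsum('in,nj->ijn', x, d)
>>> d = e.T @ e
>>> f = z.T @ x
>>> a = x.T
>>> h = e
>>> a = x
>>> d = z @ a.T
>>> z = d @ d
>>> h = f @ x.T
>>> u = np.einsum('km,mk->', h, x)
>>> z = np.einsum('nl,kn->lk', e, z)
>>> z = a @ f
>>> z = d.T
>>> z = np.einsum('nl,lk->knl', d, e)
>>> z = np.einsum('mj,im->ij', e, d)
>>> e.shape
(37, 7)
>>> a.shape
(37, 13)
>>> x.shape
(37, 13)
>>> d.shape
(37, 37)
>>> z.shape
(37, 7)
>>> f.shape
(13, 13)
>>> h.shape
(13, 37)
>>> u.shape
()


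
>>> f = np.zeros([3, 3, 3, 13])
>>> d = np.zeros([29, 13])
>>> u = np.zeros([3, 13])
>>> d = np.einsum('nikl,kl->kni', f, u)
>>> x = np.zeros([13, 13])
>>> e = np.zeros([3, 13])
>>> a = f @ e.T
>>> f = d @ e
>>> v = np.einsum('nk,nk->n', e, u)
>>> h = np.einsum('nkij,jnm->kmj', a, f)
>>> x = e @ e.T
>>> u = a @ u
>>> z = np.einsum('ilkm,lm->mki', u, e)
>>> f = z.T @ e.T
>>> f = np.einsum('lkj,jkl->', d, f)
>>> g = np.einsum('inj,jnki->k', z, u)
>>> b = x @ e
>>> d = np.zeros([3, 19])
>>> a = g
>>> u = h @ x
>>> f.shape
()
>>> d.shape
(3, 19)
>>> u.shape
(3, 13, 3)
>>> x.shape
(3, 3)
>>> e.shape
(3, 13)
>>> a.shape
(3,)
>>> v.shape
(3,)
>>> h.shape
(3, 13, 3)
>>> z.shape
(13, 3, 3)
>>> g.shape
(3,)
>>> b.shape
(3, 13)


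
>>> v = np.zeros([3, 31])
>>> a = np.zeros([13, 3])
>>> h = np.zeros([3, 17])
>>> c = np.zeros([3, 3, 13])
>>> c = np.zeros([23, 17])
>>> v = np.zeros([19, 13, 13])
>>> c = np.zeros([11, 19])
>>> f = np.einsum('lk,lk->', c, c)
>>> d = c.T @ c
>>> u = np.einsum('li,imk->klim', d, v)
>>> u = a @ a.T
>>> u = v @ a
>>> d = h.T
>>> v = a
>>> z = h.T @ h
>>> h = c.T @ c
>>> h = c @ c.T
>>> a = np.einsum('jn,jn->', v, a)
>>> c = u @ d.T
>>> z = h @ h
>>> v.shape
(13, 3)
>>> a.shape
()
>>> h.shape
(11, 11)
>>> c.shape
(19, 13, 17)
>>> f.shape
()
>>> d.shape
(17, 3)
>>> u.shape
(19, 13, 3)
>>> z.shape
(11, 11)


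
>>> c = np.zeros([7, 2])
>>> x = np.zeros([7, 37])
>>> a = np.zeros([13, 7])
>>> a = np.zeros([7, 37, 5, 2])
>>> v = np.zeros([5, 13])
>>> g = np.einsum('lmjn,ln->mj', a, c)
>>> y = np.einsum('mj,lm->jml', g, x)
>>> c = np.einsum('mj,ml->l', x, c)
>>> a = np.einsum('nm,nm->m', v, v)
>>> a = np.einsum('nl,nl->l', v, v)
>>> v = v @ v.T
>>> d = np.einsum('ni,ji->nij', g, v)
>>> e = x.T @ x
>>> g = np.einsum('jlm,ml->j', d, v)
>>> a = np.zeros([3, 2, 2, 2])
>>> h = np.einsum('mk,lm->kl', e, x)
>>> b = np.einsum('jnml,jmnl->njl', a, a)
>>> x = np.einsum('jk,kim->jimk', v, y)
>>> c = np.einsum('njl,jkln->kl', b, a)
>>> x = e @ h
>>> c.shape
(2, 2)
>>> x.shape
(37, 7)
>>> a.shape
(3, 2, 2, 2)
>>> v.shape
(5, 5)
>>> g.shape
(37,)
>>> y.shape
(5, 37, 7)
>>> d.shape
(37, 5, 5)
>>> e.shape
(37, 37)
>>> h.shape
(37, 7)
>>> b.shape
(2, 3, 2)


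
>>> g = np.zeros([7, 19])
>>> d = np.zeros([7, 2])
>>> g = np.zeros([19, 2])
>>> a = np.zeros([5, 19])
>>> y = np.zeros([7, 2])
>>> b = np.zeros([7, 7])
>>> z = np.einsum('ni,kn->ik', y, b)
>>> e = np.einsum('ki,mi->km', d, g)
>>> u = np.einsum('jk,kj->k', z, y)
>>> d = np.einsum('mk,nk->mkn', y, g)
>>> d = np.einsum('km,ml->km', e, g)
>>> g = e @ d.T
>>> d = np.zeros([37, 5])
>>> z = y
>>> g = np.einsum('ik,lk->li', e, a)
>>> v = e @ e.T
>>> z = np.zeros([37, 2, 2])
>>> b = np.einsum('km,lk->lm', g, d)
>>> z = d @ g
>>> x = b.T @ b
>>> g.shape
(5, 7)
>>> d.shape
(37, 5)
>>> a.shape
(5, 19)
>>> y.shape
(7, 2)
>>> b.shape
(37, 7)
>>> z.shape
(37, 7)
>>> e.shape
(7, 19)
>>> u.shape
(7,)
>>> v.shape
(7, 7)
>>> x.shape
(7, 7)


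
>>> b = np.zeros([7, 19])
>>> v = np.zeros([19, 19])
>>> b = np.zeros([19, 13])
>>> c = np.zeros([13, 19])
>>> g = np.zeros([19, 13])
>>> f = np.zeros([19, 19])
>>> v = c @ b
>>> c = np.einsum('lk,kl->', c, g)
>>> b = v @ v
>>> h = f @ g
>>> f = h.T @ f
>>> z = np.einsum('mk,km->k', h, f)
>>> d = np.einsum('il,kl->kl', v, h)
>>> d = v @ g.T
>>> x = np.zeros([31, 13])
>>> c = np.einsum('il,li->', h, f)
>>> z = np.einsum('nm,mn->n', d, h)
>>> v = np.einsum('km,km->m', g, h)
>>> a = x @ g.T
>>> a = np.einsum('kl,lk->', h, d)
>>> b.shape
(13, 13)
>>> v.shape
(13,)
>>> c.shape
()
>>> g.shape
(19, 13)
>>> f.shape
(13, 19)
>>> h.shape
(19, 13)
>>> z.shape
(13,)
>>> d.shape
(13, 19)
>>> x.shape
(31, 13)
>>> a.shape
()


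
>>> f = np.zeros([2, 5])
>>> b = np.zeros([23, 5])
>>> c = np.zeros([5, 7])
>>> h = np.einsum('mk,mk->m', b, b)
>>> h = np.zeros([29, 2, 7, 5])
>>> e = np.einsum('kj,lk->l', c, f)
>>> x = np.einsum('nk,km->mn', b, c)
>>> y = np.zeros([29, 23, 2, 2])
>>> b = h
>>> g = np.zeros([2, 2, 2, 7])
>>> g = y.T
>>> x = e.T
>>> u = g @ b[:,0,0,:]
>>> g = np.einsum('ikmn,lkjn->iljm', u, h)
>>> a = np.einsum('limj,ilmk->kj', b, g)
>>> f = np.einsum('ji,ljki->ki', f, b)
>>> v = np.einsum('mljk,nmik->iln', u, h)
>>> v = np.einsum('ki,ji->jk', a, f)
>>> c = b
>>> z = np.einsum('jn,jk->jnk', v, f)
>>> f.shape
(7, 5)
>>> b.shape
(29, 2, 7, 5)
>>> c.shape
(29, 2, 7, 5)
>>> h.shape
(29, 2, 7, 5)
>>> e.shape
(2,)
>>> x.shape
(2,)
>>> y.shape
(29, 23, 2, 2)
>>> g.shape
(2, 29, 7, 23)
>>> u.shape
(2, 2, 23, 5)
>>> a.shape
(23, 5)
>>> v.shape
(7, 23)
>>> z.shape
(7, 23, 5)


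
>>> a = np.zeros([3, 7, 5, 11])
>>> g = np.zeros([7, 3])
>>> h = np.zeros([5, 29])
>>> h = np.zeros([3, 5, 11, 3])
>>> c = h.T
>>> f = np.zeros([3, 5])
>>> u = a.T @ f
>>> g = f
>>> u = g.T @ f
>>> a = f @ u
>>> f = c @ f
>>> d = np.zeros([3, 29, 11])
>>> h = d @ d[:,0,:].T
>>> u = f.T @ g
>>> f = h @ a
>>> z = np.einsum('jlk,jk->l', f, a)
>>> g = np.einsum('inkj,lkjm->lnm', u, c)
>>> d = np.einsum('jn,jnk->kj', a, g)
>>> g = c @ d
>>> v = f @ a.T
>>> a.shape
(3, 5)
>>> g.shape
(3, 11, 5, 3)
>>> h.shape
(3, 29, 3)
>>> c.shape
(3, 11, 5, 3)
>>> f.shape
(3, 29, 5)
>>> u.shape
(5, 5, 11, 5)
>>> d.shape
(3, 3)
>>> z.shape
(29,)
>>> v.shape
(3, 29, 3)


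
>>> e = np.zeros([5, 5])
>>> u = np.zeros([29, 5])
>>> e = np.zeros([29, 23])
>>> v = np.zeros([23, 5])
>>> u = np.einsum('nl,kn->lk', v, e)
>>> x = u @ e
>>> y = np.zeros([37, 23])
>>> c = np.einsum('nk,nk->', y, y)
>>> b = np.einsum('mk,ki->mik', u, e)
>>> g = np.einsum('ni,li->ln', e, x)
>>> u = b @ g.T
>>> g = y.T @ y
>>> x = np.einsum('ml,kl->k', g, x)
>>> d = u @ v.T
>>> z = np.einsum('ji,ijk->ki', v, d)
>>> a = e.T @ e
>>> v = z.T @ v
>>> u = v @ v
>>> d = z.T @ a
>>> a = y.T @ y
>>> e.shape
(29, 23)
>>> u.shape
(5, 5)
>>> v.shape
(5, 5)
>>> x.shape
(5,)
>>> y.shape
(37, 23)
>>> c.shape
()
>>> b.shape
(5, 23, 29)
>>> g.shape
(23, 23)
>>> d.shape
(5, 23)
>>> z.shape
(23, 5)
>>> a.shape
(23, 23)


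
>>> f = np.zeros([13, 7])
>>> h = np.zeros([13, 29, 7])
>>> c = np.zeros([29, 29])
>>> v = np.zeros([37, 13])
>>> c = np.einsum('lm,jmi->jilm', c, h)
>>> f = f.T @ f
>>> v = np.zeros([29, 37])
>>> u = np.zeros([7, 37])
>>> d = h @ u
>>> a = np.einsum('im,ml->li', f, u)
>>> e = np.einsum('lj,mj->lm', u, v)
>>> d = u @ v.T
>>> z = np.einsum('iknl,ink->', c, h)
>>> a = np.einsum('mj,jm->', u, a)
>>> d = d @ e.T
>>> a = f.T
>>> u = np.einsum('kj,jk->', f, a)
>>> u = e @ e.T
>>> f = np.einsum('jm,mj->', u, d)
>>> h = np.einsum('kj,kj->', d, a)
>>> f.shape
()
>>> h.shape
()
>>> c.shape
(13, 7, 29, 29)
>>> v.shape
(29, 37)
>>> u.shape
(7, 7)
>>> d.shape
(7, 7)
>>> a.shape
(7, 7)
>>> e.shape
(7, 29)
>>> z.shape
()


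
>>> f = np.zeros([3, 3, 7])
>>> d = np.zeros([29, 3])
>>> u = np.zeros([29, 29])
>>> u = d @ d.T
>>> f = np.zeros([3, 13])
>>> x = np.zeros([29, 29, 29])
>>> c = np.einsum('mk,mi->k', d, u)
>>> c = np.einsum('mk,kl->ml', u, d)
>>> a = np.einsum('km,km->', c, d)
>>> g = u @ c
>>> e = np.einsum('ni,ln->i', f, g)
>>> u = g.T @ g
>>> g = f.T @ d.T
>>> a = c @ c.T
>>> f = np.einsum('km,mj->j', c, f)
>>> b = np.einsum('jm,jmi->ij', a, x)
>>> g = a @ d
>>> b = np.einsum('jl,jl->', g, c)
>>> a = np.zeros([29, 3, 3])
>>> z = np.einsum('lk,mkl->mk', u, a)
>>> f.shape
(13,)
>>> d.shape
(29, 3)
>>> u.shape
(3, 3)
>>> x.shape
(29, 29, 29)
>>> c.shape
(29, 3)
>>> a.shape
(29, 3, 3)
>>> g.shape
(29, 3)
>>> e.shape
(13,)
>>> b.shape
()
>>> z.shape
(29, 3)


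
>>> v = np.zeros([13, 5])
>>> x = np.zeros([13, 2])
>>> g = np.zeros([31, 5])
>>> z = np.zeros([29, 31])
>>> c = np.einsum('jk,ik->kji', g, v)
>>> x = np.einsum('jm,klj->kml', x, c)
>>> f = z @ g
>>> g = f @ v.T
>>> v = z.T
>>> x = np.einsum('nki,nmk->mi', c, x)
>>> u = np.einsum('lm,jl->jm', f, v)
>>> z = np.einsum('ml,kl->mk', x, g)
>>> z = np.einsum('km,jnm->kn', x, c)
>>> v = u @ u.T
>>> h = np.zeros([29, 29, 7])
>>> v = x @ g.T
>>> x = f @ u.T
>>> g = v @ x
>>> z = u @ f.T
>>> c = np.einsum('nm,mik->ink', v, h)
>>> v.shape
(2, 29)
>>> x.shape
(29, 31)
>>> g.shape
(2, 31)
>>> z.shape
(31, 29)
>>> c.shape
(29, 2, 7)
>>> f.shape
(29, 5)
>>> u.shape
(31, 5)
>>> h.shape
(29, 29, 7)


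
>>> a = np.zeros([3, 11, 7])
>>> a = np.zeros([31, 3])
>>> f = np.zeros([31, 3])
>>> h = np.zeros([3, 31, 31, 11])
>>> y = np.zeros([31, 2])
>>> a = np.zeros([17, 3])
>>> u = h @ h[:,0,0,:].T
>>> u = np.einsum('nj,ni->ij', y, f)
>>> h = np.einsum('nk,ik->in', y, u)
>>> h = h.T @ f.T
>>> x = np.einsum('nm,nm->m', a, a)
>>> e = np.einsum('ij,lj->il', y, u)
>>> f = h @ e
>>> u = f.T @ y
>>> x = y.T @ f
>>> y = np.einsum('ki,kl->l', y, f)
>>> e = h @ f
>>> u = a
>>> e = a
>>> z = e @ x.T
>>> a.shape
(17, 3)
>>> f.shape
(31, 3)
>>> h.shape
(31, 31)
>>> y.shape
(3,)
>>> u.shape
(17, 3)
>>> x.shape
(2, 3)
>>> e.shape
(17, 3)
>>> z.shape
(17, 2)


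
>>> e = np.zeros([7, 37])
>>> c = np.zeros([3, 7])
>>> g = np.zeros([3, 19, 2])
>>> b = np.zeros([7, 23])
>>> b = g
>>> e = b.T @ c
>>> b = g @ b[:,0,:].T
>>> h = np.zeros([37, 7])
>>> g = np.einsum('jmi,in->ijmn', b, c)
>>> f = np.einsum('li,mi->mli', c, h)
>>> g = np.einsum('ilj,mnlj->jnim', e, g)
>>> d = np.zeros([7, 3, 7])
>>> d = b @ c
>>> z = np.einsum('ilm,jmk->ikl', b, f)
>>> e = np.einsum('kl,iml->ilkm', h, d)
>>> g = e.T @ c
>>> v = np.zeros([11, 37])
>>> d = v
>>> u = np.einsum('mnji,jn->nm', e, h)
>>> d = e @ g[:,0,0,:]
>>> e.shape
(3, 7, 37, 19)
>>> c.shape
(3, 7)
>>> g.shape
(19, 37, 7, 7)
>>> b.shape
(3, 19, 3)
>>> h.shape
(37, 7)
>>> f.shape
(37, 3, 7)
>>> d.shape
(3, 7, 37, 7)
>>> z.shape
(3, 7, 19)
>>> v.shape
(11, 37)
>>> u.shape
(7, 3)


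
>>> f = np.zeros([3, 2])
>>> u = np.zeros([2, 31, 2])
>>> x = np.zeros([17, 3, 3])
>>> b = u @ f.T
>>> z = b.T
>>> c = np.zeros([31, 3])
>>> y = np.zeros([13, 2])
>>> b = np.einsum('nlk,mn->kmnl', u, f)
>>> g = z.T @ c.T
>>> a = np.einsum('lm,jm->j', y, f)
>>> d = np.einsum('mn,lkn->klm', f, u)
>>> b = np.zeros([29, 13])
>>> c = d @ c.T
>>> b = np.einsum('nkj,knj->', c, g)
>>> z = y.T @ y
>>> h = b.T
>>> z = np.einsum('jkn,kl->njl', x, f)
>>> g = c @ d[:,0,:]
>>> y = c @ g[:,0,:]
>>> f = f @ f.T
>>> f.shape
(3, 3)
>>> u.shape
(2, 31, 2)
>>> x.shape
(17, 3, 3)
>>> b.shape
()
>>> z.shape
(3, 17, 2)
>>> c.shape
(31, 2, 31)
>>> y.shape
(31, 2, 3)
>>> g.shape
(31, 2, 3)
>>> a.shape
(3,)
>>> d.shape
(31, 2, 3)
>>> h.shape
()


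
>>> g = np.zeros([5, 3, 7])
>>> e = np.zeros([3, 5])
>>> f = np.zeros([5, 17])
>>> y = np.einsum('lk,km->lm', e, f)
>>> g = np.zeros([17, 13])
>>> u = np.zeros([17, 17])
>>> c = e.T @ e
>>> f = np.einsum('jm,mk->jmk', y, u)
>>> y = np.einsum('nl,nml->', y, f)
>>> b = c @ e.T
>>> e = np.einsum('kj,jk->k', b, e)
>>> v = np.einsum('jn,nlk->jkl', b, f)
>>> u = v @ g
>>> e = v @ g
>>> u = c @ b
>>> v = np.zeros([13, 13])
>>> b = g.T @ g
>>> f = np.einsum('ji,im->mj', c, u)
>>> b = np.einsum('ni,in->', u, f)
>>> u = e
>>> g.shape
(17, 13)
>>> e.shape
(5, 17, 13)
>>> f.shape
(3, 5)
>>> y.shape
()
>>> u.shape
(5, 17, 13)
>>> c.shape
(5, 5)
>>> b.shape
()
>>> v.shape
(13, 13)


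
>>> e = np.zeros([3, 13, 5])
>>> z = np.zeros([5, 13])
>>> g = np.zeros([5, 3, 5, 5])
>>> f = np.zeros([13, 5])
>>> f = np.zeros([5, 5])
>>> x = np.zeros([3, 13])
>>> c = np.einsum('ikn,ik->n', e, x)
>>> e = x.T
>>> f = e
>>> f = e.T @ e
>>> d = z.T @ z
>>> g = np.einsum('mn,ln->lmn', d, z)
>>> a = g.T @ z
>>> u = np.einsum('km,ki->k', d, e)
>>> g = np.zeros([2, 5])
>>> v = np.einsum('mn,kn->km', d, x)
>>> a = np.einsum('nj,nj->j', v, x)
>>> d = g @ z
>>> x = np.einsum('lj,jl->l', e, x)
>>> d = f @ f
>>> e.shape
(13, 3)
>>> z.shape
(5, 13)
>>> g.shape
(2, 5)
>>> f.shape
(3, 3)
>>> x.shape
(13,)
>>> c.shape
(5,)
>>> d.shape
(3, 3)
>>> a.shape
(13,)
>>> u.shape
(13,)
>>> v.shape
(3, 13)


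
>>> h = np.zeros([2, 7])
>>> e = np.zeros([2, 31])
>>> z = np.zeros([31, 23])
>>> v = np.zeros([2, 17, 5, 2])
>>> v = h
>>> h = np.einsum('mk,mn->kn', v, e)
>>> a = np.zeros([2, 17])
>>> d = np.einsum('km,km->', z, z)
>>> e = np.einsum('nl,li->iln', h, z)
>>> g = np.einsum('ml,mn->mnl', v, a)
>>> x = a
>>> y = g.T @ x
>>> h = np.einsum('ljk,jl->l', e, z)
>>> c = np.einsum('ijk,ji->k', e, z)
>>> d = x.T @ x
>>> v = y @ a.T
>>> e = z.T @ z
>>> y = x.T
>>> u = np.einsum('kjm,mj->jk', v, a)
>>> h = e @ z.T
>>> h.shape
(23, 31)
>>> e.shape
(23, 23)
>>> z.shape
(31, 23)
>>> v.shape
(7, 17, 2)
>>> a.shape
(2, 17)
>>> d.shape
(17, 17)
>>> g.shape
(2, 17, 7)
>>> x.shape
(2, 17)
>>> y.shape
(17, 2)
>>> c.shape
(7,)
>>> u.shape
(17, 7)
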